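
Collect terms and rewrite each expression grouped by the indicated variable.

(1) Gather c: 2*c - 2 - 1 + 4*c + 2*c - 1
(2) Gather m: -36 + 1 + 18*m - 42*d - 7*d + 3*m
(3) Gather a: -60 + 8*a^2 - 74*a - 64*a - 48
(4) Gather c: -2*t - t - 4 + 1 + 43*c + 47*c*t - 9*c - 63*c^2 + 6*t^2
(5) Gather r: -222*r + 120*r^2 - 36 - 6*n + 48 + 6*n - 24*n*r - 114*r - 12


(1) = 8*c - 4
(2) = -49*d + 21*m - 35
(3) = 8*a^2 - 138*a - 108
(4) = -63*c^2 + c*(47*t + 34) + 6*t^2 - 3*t - 3
(5) = 120*r^2 + r*(-24*n - 336)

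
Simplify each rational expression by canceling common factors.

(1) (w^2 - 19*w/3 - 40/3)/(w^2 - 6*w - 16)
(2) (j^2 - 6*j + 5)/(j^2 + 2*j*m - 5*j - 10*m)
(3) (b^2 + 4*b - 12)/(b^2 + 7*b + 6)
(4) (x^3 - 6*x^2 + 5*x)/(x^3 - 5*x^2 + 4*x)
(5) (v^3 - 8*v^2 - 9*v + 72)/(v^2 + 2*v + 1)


(1) = (3*w + 5)/(3*w + 6)
(2) = (j - 1)/(j + 2*m)
(3) = (b - 2)/(b + 1)
(4) = (x - 5)/(x - 4)
(5) = (v^3 - 8*v^2 - 9*v + 72)/(v^2 + 2*v + 1)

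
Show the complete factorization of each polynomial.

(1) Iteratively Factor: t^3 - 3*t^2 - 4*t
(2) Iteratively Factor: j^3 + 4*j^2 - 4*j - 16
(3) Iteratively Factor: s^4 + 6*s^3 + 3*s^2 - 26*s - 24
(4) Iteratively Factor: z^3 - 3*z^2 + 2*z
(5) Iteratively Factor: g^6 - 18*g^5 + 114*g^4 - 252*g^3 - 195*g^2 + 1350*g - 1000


(1) = (t)*(t^2 - 3*t - 4) = t*(t - 4)*(t + 1)
(2) = (j + 4)*(j^2 - 4) = (j - 2)*(j + 4)*(j + 2)
(3) = (s - 2)*(s^3 + 8*s^2 + 19*s + 12) = (s - 2)*(s + 4)*(s^2 + 4*s + 3) = (s - 2)*(s + 3)*(s + 4)*(s + 1)
(4) = (z)*(z^2 - 3*z + 2) = z*(z - 1)*(z - 2)
(5) = (g - 5)*(g^5 - 13*g^4 + 49*g^3 - 7*g^2 - 230*g + 200) = (g - 5)^2*(g^4 - 8*g^3 + 9*g^2 + 38*g - 40) = (g - 5)^2*(g - 4)*(g^3 - 4*g^2 - 7*g + 10) = (g - 5)^3*(g - 4)*(g^2 + g - 2) = (g - 5)^3*(g - 4)*(g - 1)*(g + 2)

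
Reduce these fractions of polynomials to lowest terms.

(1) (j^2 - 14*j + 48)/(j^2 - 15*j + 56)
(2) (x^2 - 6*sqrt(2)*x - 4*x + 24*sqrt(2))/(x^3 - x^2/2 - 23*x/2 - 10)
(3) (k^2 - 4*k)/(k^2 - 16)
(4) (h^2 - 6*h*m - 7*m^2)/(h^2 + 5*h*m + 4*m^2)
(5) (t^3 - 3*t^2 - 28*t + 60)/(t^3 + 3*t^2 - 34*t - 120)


(1) = (j - 6)/(j - 7)
(2) = (2*x - 12*sqrt(2))/(2*x^2 + 7*x + 5)
(3) = k/(k + 4)
(4) = (h - 7*m)/(h + 4*m)
(5) = (t - 2)/(t + 4)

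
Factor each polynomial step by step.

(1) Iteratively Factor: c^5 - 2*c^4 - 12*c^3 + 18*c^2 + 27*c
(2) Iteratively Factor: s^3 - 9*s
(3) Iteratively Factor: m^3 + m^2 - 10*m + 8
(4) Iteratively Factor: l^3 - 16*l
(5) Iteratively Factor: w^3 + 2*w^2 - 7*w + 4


(1) = (c - 3)*(c^4 + c^3 - 9*c^2 - 9*c) = (c - 3)*(c + 3)*(c^3 - 2*c^2 - 3*c) = (c - 3)^2*(c + 3)*(c^2 + c) = c*(c - 3)^2*(c + 3)*(c + 1)
(2) = (s + 3)*(s^2 - 3*s) = s*(s + 3)*(s - 3)
(3) = (m - 1)*(m^2 + 2*m - 8) = (m - 1)*(m + 4)*(m - 2)
(4) = (l + 4)*(l^2 - 4*l) = (l - 4)*(l + 4)*(l)
(5) = (w - 1)*(w^2 + 3*w - 4) = (w - 1)*(w + 4)*(w - 1)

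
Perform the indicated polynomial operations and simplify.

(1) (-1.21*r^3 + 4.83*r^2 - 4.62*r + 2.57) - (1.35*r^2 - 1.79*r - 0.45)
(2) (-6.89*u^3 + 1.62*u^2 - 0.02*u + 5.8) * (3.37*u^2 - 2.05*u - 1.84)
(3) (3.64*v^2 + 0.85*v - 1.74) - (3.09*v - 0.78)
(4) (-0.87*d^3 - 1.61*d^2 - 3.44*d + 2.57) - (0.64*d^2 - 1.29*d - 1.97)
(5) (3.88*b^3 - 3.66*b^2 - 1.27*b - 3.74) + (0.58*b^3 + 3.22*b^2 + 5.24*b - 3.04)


(1) = -1.21*r^3 + 3.48*r^2 - 2.83*r + 3.02
(2) = -23.2193*u^5 + 19.5839*u^4 + 9.2892*u^3 + 16.6062*u^2 - 11.8532*u - 10.672
(3) = 3.64*v^2 - 2.24*v - 0.96
(4) = -0.87*d^3 - 2.25*d^2 - 2.15*d + 4.54
(5) = 4.46*b^3 - 0.44*b^2 + 3.97*b - 6.78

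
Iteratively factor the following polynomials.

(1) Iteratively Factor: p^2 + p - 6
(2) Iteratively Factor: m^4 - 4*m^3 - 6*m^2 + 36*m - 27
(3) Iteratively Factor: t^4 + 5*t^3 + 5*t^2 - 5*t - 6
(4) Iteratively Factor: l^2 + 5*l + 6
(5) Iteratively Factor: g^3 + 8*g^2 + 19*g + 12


(1) = (p + 3)*(p - 2)
(2) = (m - 1)*(m^3 - 3*m^2 - 9*m + 27) = (m - 3)*(m - 1)*(m^2 - 9) = (m - 3)*(m - 1)*(m + 3)*(m - 3)
(3) = (t + 1)*(t^3 + 4*t^2 + t - 6) = (t + 1)*(t + 2)*(t^2 + 2*t - 3) = (t - 1)*(t + 1)*(t + 2)*(t + 3)
(4) = (l + 2)*(l + 3)
(5) = (g + 4)*(g^2 + 4*g + 3) = (g + 1)*(g + 4)*(g + 3)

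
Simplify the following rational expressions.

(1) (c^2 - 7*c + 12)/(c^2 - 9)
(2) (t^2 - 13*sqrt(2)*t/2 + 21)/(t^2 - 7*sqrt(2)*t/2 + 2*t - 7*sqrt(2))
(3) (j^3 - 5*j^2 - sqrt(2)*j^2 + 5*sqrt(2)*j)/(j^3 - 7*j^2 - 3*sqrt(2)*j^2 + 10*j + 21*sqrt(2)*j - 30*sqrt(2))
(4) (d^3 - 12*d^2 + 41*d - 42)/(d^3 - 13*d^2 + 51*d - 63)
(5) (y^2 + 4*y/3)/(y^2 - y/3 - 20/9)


(1) = (c - 4)/(c + 3)
(2) = (4*t - 12*sqrt(2))/(4*t + 8)
(3) = (j^2 - sqrt(2)*j)/(j^2 + j*(-3*sqrt(2) - 2) + 6*sqrt(2))
(4) = (d - 2)/(d - 3)
(5) = 3*y/(3*y - 5)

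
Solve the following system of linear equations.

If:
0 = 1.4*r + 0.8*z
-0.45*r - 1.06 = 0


Then:
r = -2.36
z = 4.12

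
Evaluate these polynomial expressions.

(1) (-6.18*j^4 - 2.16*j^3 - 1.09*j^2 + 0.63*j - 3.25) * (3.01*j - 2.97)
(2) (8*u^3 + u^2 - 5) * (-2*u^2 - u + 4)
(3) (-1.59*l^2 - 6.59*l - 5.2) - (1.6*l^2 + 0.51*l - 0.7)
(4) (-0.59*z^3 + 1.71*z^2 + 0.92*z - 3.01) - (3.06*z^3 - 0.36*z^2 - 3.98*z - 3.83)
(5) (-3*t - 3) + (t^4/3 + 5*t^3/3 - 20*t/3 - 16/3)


(1) = -18.6018*j^5 + 11.853*j^4 + 3.1343*j^3 + 5.1336*j^2 - 11.6536*j + 9.6525
(2) = -16*u^5 - 10*u^4 + 31*u^3 + 14*u^2 + 5*u - 20
(3) = -3.19*l^2 - 7.1*l - 4.5
(4) = -3.65*z^3 + 2.07*z^2 + 4.9*z + 0.82
(5) = t^4/3 + 5*t^3/3 - 29*t/3 - 25/3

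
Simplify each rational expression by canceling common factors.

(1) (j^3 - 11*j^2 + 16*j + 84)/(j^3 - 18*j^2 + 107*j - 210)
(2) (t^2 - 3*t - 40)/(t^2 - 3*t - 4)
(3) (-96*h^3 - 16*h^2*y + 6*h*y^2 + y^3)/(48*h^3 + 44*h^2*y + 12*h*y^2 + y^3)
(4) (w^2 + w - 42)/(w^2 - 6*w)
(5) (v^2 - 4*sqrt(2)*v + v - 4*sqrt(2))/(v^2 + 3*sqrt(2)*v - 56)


(1) = (j + 2)/(j - 5)
(2) = (t^2 - 3*t - 40)/(t^2 - 3*t - 4)
(3) = (-4*h + y)/(2*h + y)
(4) = (w + 7)/w
(5) = (v + 1)/(v + 7*sqrt(2))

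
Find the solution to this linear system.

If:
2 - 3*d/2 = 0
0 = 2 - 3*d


Then:
No Solution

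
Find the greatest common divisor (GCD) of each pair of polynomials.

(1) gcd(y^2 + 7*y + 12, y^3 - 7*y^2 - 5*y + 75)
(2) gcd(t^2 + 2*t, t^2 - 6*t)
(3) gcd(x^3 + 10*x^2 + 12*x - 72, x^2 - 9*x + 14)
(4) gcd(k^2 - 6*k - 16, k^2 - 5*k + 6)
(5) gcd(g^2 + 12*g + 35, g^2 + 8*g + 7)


(1) = y + 3
(2) = gcd(t*(t + 2), t*(t - 6)) = t
(3) = x - 2
(4) = gcd((k - 8)*(k + 2), (k - 3)*(k - 2)) = 1
(5) = g + 7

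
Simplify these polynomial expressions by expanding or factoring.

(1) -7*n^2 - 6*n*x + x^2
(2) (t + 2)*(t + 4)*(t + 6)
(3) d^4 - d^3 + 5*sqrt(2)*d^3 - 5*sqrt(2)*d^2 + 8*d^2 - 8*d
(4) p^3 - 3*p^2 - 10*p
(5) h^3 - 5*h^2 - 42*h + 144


(1) = (-7*n + x)*(n + x)
(2) = t^3 + 12*t^2 + 44*t + 48
(3) = d*(d - 1)*(d + sqrt(2))*(d + 4*sqrt(2))
(4) = p*(p - 5)*(p + 2)
(5) = (h - 8)*(h - 3)*(h + 6)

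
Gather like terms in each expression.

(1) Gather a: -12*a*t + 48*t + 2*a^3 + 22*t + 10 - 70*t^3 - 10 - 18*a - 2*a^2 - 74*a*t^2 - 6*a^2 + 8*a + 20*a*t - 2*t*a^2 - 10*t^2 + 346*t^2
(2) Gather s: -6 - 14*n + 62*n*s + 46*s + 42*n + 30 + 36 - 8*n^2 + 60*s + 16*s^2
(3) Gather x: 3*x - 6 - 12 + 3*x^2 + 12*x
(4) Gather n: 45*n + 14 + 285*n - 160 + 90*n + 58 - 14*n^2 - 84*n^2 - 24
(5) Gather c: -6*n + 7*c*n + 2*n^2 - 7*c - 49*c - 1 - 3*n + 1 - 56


(1) = 2*a^3 + a^2*(-2*t - 8) + a*(-74*t^2 + 8*t - 10) - 70*t^3 + 336*t^2 + 70*t
(2) = -8*n^2 + 28*n + 16*s^2 + s*(62*n + 106) + 60
(3) = 3*x^2 + 15*x - 18
(4) = -98*n^2 + 420*n - 112
(5) = c*(7*n - 56) + 2*n^2 - 9*n - 56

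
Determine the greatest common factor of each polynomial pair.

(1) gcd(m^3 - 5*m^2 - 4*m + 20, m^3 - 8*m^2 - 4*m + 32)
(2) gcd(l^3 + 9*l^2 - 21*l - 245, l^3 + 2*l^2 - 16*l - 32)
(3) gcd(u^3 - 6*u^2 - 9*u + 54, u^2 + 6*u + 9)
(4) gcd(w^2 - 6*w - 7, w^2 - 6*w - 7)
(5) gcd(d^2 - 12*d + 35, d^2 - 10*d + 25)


(1) = gcd((m - 5)*(m - 2)*(m + 2), (m - 8)*(m - 2)*(m + 2)) = m^2 - 4
(2) = 1
(3) = gcd((u - 6)*(u - 3)*(u + 3), (u + 3)^2) = u + 3
(4) = gcd((w - 7)*(w + 1), (w - 7)*(w + 1)) = w^2 - 6*w - 7
(5) = d - 5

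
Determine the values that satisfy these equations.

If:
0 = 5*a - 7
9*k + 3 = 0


Then:
a = 7/5
k = -1/3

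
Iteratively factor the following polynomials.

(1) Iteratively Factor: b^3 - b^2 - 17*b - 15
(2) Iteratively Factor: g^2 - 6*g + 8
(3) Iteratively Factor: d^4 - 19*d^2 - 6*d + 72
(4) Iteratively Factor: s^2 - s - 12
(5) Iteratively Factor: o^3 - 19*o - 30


(1) = (b + 3)*(b^2 - 4*b - 5) = (b + 1)*(b + 3)*(b - 5)
(2) = (g - 4)*(g - 2)
(3) = (d + 3)*(d^3 - 3*d^2 - 10*d + 24) = (d + 3)^2*(d^2 - 6*d + 8) = (d - 2)*(d + 3)^2*(d - 4)
(4) = (s + 3)*(s - 4)
(5) = (o - 5)*(o^2 + 5*o + 6) = (o - 5)*(o + 2)*(o + 3)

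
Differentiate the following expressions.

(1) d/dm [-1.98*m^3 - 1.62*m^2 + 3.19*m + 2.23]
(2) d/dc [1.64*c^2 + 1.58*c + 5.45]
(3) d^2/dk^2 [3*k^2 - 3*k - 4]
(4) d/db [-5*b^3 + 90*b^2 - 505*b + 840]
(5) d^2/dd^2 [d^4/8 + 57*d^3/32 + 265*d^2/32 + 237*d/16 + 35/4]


(1) = -5.94*m^2 - 3.24*m + 3.19
(2) = 3.28*c + 1.58
(3) = 6
(4) = -15*b^2 + 180*b - 505
(5) = 3*d^2/2 + 171*d/16 + 265/16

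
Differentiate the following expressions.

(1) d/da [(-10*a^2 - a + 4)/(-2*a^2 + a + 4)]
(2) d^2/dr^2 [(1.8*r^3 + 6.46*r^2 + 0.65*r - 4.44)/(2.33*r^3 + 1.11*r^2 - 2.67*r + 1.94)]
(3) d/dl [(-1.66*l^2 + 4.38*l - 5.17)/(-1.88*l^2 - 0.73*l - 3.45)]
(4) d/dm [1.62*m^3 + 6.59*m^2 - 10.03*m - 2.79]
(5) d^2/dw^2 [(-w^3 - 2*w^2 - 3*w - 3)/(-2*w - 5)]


(1) = 4*(-3*a^2 - 16*a - 2)/(4*a^4 - 4*a^3 - 15*a^2 + 8*a + 16)
(2) = (60.830708*r^6 + 88.36059*r^5 - 135.671706*r^4 - 526.645676*r^3 - 41.758224*r^2 + 231.619716*r + 11.177012)/(12.649337*r^9 + 18.078237*r^8 - 34.87311*r^7 - 8.468697*r^6 + 70.066422*r^5 - 41.503545*r^4 - 27.224067*r^3 + 54.022986*r^2 - 30.146436*r + 7.301384)
(3) = (9.4462*l^2 - 7.9852*l - 18.8851)/(3.5344*l^4 + 2.7448*l^3 + 13.5049*l^2 + 5.037*l + 11.9025)
(4) = 4.86*m^2 + 13.18*m - 10.03
(5) = 2*(4*w^3 + 30*w^2 + 75*w + 32)/(8*w^3 + 60*w^2 + 150*w + 125)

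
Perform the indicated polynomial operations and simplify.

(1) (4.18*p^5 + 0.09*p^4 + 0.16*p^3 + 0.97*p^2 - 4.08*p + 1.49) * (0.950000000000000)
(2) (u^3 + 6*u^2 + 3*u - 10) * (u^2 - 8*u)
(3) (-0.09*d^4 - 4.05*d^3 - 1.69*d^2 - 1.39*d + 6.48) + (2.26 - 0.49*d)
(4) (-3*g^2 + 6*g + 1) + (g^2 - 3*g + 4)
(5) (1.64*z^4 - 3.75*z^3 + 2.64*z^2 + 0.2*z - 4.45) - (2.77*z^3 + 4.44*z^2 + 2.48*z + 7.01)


(1) = 3.971*p^5 + 0.0855*p^4 + 0.152*p^3 + 0.9215*p^2 - 3.876*p + 1.4155
(2) = u^5 - 2*u^4 - 45*u^3 - 34*u^2 + 80*u
(3) = -0.09*d^4 - 4.05*d^3 - 1.69*d^2 - 1.88*d + 8.74
(4) = -2*g^2 + 3*g + 5
(5) = 1.64*z^4 - 6.52*z^3 - 1.8*z^2 - 2.28*z - 11.46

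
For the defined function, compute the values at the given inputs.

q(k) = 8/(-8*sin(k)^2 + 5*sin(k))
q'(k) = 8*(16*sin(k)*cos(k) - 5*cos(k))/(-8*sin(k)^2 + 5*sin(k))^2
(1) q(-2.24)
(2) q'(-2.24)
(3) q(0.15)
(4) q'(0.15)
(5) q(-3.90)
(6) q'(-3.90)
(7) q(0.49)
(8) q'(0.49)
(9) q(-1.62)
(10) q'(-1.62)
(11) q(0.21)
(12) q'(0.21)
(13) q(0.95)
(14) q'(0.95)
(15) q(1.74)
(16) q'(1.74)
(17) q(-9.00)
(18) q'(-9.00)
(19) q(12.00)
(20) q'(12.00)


(1) = -0.90
(2) = 1.11
(3) = 14.07
(4) = -63.85
(5) = -23.17
(6) = -292.37
(7) = 13.76
(8) = 52.86
(9) = -0.62
(10) = 0.05
(11) = 11.52
(12) = -26.99
(13) = -6.52
(14) = 24.81
(15) = -2.81
(16) = -1.79
(17) = -2.34
(18) = 7.23
(19) = -1.60
(20) = -3.69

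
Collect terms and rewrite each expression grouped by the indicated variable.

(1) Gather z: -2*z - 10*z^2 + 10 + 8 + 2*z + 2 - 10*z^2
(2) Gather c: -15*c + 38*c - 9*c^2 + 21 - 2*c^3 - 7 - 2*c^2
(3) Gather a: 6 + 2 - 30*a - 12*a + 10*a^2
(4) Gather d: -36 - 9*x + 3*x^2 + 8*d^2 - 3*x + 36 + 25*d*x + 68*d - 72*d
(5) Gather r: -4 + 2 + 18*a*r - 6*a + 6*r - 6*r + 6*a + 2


(1) = 20 - 20*z^2
(2) = -2*c^3 - 11*c^2 + 23*c + 14
(3) = 10*a^2 - 42*a + 8
(4) = 8*d^2 + d*(25*x - 4) + 3*x^2 - 12*x
(5) = 18*a*r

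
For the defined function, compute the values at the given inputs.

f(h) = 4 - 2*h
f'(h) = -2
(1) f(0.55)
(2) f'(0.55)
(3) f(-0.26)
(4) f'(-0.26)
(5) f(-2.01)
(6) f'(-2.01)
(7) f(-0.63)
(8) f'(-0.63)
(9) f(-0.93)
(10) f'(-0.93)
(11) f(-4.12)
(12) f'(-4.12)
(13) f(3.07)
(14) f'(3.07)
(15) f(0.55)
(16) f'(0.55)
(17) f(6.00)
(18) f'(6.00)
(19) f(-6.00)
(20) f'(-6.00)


(1) = 2.90
(2) = -2.00
(3) = 4.52
(4) = -2.00
(5) = 8.02
(6) = -2.00
(7) = 5.26
(8) = -2.00
(9) = 5.86
(10) = -2.00
(11) = 12.24
(12) = -2.00
(13) = -2.14
(14) = -2.00
(15) = 2.90
(16) = -2.00
(17) = -8.00
(18) = -2.00
(19) = 16.00
(20) = -2.00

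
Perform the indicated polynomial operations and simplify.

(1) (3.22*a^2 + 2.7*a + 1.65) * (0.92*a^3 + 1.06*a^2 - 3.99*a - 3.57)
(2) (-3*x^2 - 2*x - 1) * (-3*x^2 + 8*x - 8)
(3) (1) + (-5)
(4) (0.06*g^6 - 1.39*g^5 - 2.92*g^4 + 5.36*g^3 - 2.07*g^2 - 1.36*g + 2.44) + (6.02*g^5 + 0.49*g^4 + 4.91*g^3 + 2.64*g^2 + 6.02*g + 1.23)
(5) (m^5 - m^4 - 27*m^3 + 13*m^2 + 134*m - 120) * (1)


(1) = 2.9624*a^5 + 5.8972*a^4 - 8.4678*a^3 - 20.5194*a^2 - 16.2225*a - 5.8905
(2) = 9*x^4 - 18*x^3 + 11*x^2 + 8*x + 8
(3) = -4
(4) = 0.06*g^6 + 4.63*g^5 - 2.43*g^4 + 10.27*g^3 + 0.57*g^2 + 4.66*g + 3.67
(5) = m^5 - m^4 - 27*m^3 + 13*m^2 + 134*m - 120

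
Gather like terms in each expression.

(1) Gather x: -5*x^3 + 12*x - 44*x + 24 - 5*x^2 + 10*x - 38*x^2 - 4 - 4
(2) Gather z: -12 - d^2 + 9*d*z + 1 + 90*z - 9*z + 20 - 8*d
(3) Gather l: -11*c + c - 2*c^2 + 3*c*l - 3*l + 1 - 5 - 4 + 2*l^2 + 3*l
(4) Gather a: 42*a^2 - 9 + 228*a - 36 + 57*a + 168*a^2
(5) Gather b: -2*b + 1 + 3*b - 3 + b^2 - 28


(1) = -5*x^3 - 43*x^2 - 22*x + 16
(2) = -d^2 - 8*d + z*(9*d + 81) + 9
(3) = -2*c^2 + 3*c*l - 10*c + 2*l^2 - 8
(4) = 210*a^2 + 285*a - 45
(5) = b^2 + b - 30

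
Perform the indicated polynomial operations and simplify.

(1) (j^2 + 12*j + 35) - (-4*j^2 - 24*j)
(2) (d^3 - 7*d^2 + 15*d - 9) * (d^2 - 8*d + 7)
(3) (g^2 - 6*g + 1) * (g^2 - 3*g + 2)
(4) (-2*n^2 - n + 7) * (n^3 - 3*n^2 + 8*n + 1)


(1) = 5*j^2 + 36*j + 35
(2) = d^5 - 15*d^4 + 78*d^3 - 178*d^2 + 177*d - 63
(3) = g^4 - 9*g^3 + 21*g^2 - 15*g + 2
(4) = -2*n^5 + 5*n^4 - 6*n^3 - 31*n^2 + 55*n + 7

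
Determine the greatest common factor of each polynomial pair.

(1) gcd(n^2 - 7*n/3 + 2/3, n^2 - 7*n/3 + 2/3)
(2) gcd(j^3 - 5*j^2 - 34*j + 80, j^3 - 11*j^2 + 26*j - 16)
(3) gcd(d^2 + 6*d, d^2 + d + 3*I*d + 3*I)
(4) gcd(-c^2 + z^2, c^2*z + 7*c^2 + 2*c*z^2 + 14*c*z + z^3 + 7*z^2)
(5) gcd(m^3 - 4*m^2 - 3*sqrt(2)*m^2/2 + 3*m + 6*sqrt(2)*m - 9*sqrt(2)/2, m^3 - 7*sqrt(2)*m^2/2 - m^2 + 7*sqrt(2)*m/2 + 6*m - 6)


(1) = gcd((n - 2)*(n - 1/3), (n - 2)*(n - 1/3)) = n^2 - 7*n/3 + 2/3
(2) = gcd((j - 8)*(j - 2)*(j + 5), (j - 8)*(j - 2)*(j - 1)) = j^2 - 10*j + 16
(3) = 1
(4) = gcd((-c + z)*(c + z), (c + z)^2*(z + 7)) = c + z
(5) = gcd((m - 3)*(m - 1)*(m - 3*sqrt(2)/2), (m - 1)*(m - 2*sqrt(2))*(m - 3*sqrt(2)/2)) = m^2 + m*(-3*sqrt(2)/2 - 1) + 3*sqrt(2)/2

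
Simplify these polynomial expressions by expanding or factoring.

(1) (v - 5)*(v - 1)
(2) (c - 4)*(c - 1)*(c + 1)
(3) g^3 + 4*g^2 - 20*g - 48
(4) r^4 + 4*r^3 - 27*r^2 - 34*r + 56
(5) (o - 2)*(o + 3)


(1) = v^2 - 6*v + 5
(2) = c^3 - 4*c^2 - c + 4
(3) = (g - 4)*(g + 2)*(g + 6)
(4) = (r - 4)*(r - 1)*(r + 2)*(r + 7)
(5) = o^2 + o - 6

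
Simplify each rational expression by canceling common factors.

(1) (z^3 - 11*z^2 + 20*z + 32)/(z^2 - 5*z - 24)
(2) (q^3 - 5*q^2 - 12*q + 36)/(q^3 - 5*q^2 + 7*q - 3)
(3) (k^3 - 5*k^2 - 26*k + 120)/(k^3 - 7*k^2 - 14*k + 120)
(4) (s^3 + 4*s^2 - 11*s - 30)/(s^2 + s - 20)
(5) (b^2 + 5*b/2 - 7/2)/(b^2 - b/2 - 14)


(1) = (z^2 - 3*z - 4)/(z + 3)
(2) = (q^3 - 5*q^2 - 12*q + 36)/(q^3 - 5*q^2 + 7*q - 3)
(3) = (k^2 + k - 20)/(k^2 - k - 20)
(4) = (s^2 - s - 6)/(s - 4)
(5) = (b - 1)/(b - 4)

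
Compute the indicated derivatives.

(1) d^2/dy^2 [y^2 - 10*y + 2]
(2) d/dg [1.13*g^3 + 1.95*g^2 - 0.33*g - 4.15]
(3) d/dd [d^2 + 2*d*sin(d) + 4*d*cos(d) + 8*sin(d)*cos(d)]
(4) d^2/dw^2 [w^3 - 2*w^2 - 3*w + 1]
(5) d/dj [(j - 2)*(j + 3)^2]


(1) = 2
(2) = 3.39*g^2 + 3.9*g - 0.33
(3) = -4*d*sin(d) + 2*d*cos(d) + 2*d + 2*sin(d) + 4*cos(d) + 8*cos(2*d)
(4) = 6*w - 4
(5) = (j + 3)*(3*j - 1)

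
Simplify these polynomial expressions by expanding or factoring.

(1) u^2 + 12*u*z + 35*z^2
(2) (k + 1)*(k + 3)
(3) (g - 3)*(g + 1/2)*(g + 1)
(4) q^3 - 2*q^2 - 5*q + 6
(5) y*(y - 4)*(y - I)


(1) = (u + 5*z)*(u + 7*z)
(2) = k^2 + 4*k + 3
(3) = g^3 - 3*g^2/2 - 4*g - 3/2
(4) = (q - 3)*(q - 1)*(q + 2)
(5) = y^3 - 4*y^2 - I*y^2 + 4*I*y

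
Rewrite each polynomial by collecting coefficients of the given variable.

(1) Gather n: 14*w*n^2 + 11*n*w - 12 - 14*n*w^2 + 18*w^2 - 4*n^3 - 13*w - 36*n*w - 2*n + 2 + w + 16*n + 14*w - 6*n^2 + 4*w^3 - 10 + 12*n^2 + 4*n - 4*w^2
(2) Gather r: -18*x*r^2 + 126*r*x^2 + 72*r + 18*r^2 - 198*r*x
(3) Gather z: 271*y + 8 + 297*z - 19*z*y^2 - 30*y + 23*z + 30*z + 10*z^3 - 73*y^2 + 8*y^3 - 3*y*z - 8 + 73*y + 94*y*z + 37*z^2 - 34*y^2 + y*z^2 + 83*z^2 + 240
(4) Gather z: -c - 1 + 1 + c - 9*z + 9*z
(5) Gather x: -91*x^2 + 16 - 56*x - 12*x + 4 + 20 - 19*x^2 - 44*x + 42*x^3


(1) = -4*n^3 + n^2*(14*w + 6) + n*(-14*w^2 - 25*w + 18) + 4*w^3 + 14*w^2 + 2*w - 20
(2) = r^2*(18 - 18*x) + r*(126*x^2 - 198*x + 72)
(3) = 8*y^3 - 107*y^2 + 314*y + 10*z^3 + z^2*(y + 120) + z*(-19*y^2 + 91*y + 350) + 240
(4) = 0
(5) = 42*x^3 - 110*x^2 - 112*x + 40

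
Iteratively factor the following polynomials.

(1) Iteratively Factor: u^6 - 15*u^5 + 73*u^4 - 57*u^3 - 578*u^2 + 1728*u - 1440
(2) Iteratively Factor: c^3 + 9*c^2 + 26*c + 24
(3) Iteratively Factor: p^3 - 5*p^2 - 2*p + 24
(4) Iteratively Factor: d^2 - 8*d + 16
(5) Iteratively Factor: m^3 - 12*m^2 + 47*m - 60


(1) = (u + 3)*(u^5 - 18*u^4 + 127*u^3 - 438*u^2 + 736*u - 480) = (u - 3)*(u + 3)*(u^4 - 15*u^3 + 82*u^2 - 192*u + 160) = (u - 4)*(u - 3)*(u + 3)*(u^3 - 11*u^2 + 38*u - 40) = (u - 4)*(u - 3)*(u - 2)*(u + 3)*(u^2 - 9*u + 20) = (u - 5)*(u - 4)*(u - 3)*(u - 2)*(u + 3)*(u - 4)
(2) = (c + 3)*(c^2 + 6*c + 8) = (c + 3)*(c + 4)*(c + 2)
(3) = (p - 4)*(p^2 - p - 6) = (p - 4)*(p - 3)*(p + 2)
(4) = (d - 4)*(d - 4)
(5) = (m - 5)*(m^2 - 7*m + 12) = (m - 5)*(m - 4)*(m - 3)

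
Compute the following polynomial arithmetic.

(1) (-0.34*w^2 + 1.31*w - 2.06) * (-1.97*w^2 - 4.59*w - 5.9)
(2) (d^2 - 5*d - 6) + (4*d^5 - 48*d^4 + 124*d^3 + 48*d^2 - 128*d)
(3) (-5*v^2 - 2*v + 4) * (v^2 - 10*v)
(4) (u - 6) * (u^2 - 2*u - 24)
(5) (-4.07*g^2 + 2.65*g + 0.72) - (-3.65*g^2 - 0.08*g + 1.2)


(1) = 0.6698*w^4 - 1.0201*w^3 + 0.0513*w^2 + 1.7264*w + 12.154
(2) = 4*d^5 - 48*d^4 + 124*d^3 + 49*d^2 - 133*d - 6
(3) = -5*v^4 + 48*v^3 + 24*v^2 - 40*v
(4) = u^3 - 8*u^2 - 12*u + 144
(5) = -0.42*g^2 + 2.73*g - 0.48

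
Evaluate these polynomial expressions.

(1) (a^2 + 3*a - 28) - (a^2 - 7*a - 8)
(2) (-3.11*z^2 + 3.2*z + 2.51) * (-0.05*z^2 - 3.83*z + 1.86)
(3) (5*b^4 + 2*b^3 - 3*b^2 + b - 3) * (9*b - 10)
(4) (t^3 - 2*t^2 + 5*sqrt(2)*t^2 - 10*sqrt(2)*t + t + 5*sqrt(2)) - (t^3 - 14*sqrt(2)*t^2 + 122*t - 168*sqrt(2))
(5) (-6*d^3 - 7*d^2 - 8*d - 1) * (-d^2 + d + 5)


(1) = 10*a - 20
(2) = 0.1555*z^4 + 11.7513*z^3 - 18.1661*z^2 - 3.6613*z + 4.6686
(3) = 45*b^5 - 32*b^4 - 47*b^3 + 39*b^2 - 37*b + 30
(4) = -2*t^2 + 19*sqrt(2)*t^2 - 121*t - 10*sqrt(2)*t + 173*sqrt(2)
(5) = 6*d^5 + d^4 - 29*d^3 - 42*d^2 - 41*d - 5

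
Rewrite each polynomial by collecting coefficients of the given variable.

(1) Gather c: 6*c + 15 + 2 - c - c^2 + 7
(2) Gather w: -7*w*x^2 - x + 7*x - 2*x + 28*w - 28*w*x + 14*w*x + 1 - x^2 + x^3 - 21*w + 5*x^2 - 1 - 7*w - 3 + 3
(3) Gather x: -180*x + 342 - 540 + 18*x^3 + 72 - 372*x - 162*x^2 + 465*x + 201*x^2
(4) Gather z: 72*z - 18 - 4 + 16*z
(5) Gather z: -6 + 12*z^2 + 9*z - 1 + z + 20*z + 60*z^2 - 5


(1) = -c^2 + 5*c + 24
(2) = w*(-7*x^2 - 14*x) + x^3 + 4*x^2 + 4*x
(3) = 18*x^3 + 39*x^2 - 87*x - 126
(4) = 88*z - 22
(5) = 72*z^2 + 30*z - 12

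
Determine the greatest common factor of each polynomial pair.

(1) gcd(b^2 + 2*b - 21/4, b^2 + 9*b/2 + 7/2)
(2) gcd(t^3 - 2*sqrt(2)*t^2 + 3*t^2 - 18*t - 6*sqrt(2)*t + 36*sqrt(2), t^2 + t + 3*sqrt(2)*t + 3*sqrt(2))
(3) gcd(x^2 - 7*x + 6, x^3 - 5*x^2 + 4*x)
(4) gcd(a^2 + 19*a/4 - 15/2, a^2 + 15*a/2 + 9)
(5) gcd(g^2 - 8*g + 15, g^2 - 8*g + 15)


(1) = b + 7/2
(2) = 1
(3) = x - 1
(4) = a + 6
(5) = gcd((g - 5)*(g - 3), (g - 5)*(g - 3)) = g^2 - 8*g + 15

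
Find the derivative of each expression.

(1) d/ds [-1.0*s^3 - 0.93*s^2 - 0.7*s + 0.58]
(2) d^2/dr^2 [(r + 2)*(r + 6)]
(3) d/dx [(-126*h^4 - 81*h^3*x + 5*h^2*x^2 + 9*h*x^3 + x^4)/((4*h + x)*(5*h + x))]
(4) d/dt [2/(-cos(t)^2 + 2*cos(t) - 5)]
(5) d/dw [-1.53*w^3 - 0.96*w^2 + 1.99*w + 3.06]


(1) = -3.0*s^2 - 1.86*s - 0.7
(2) = 2
(3) = 2*(-243*h^5 + 226*h^4*x + 333*h^3*x^2 + 121*h^2*x^3 + 18*h*x^4 + x^5)/(400*h^4 + 360*h^3*x + 121*h^2*x^2 + 18*h*x^3 + x^4)
(4) = 4*(1 - cos(t))*sin(t)/(cos(t)^2 - 2*cos(t) + 5)^2
(5) = -4.59*w^2 - 1.92*w + 1.99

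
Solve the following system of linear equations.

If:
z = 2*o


Then:
o = z/2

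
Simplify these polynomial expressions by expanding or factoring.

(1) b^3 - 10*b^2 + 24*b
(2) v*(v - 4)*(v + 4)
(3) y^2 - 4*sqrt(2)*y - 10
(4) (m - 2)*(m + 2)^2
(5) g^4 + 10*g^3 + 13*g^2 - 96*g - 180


(1) = b*(b - 6)*(b - 4)
(2) = v^3 - 16*v
(3) = (y - 5*sqrt(2))*(y + sqrt(2))
(4) = m^3 + 2*m^2 - 4*m - 8
(5) = (g - 3)*(g + 2)*(g + 5)*(g + 6)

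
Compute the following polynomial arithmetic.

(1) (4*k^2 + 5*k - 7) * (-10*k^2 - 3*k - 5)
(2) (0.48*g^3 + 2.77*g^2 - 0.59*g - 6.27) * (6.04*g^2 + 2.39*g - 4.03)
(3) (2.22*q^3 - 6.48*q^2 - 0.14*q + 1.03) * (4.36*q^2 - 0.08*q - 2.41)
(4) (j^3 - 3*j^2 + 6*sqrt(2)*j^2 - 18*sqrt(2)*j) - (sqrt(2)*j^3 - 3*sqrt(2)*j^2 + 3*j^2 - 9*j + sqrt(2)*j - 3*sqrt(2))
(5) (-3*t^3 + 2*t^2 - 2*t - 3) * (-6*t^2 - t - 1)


(1) = -40*k^4 - 62*k^3 + 35*k^2 - 4*k + 35
(2) = 2.8992*g^5 + 17.878*g^4 + 1.1223*g^3 - 50.444*g^2 - 12.6076*g + 25.2681
(3) = 9.6792*q^5 - 28.4304*q^4 - 5.4422*q^3 + 20.1188*q^2 + 0.255*q - 2.4823
(4) = -sqrt(2)*j^3 + j^3 - 6*j^2 + 9*sqrt(2)*j^2 - 19*sqrt(2)*j + 9*j + 3*sqrt(2)
(5) = 18*t^5 - 9*t^4 + 13*t^3 + 18*t^2 + 5*t + 3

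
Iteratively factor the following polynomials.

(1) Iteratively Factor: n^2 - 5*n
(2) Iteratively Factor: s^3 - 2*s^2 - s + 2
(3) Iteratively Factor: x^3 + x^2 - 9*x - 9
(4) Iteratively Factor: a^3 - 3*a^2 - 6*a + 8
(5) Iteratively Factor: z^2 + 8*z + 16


(1) = (n - 5)*(n)
(2) = (s + 1)*(s^2 - 3*s + 2) = (s - 1)*(s + 1)*(s - 2)
(3) = (x + 1)*(x^2 - 9) = (x + 1)*(x + 3)*(x - 3)
(4) = (a - 1)*(a^2 - 2*a - 8) = (a - 4)*(a - 1)*(a + 2)
(5) = (z + 4)*(z + 4)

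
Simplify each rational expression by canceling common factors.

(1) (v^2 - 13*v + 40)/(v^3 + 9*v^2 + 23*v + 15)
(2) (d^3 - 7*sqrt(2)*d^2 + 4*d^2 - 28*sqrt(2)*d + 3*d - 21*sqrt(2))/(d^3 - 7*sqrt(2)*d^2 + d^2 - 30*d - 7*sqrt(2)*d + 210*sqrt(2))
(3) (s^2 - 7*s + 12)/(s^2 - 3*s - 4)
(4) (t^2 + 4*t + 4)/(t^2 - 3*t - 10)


(1) = (v^2 - 13*v + 40)/(v^3 + 9*v^2 + 23*v + 15)
(2) = (d^2 + 4*d + 3)/(d^2 + d - 30)
(3) = (s - 3)/(s + 1)
(4) = (t + 2)/(t - 5)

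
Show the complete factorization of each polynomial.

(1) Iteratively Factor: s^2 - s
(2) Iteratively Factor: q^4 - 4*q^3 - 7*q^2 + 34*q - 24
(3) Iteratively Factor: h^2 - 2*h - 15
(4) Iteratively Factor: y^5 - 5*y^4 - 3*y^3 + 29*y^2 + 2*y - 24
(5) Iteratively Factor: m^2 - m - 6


(1) = (s)*(s - 1)
(2) = (q - 2)*(q^3 - 2*q^2 - 11*q + 12) = (q - 4)*(q - 2)*(q^2 + 2*q - 3) = (q - 4)*(q - 2)*(q - 1)*(q + 3)
(3) = (h - 5)*(h + 3)
(4) = (y - 1)*(y^4 - 4*y^3 - 7*y^2 + 22*y + 24) = (y - 4)*(y - 1)*(y^3 - 7*y - 6) = (y - 4)*(y - 3)*(y - 1)*(y^2 + 3*y + 2) = (y - 4)*(y - 3)*(y - 1)*(y + 1)*(y + 2)
(5) = (m - 3)*(m + 2)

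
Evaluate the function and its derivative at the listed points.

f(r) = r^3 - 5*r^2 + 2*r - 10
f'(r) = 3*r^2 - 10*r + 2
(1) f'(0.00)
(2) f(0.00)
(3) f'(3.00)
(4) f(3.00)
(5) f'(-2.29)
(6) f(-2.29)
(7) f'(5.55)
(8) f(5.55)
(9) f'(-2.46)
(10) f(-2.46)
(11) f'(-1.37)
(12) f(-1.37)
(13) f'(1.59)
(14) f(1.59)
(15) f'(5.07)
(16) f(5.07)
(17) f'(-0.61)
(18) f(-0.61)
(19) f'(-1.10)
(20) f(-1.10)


(1) = 2.00
(2) = -10.00
(3) = -1.00
(4) = -22.00
(5) = 40.63
(6) = -52.81
(7) = 38.91
(8) = 18.04
(9) = 44.75
(10) = -60.06
(11) = 21.33
(12) = -24.70
(13) = -6.32
(14) = -15.44
(15) = 28.41
(16) = 1.94
(17) = 9.22
(18) = -13.31
(19) = 16.63
(20) = -19.58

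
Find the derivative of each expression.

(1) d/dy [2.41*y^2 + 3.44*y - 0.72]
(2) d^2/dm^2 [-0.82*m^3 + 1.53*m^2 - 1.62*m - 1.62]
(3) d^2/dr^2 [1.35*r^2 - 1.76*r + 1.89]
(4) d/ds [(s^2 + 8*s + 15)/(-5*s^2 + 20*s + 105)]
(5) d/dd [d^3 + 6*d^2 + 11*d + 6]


(1) = 4.82*y + 3.44
(2) = 3.06 - 4.92*m
(3) = 2.70000000000000
(4) = 12/(5*(s^2 - 14*s + 49))
(5) = 3*d^2 + 12*d + 11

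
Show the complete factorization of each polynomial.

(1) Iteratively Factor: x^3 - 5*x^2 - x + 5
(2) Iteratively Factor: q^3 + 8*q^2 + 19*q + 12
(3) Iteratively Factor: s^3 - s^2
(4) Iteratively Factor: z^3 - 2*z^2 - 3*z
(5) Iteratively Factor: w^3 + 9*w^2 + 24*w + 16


(1) = (x - 1)*(x^2 - 4*x - 5) = (x - 5)*(x - 1)*(x + 1)
(2) = (q + 4)*(q^2 + 4*q + 3) = (q + 1)*(q + 4)*(q + 3)
(3) = (s - 1)*(s^2) = s*(s - 1)*(s)
(4) = (z)*(z^2 - 2*z - 3) = z*(z - 3)*(z + 1)
(5) = (w + 4)*(w^2 + 5*w + 4) = (w + 4)^2*(w + 1)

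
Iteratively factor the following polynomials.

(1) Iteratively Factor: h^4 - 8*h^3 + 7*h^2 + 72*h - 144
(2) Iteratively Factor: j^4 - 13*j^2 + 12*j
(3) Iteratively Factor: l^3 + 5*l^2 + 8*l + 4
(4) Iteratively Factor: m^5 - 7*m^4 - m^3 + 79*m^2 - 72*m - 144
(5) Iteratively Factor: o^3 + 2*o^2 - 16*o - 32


(1) = (h + 3)*(h^3 - 11*h^2 + 40*h - 48) = (h - 3)*(h + 3)*(h^2 - 8*h + 16) = (h - 4)*(h - 3)*(h + 3)*(h - 4)
(2) = (j + 4)*(j^3 - 4*j^2 + 3*j) = j*(j + 4)*(j^2 - 4*j + 3) = j*(j - 1)*(j + 4)*(j - 3)
(3) = (l + 2)*(l^2 + 3*l + 2) = (l + 2)^2*(l + 1)
(4) = (m - 3)*(m^4 - 4*m^3 - 13*m^2 + 40*m + 48) = (m - 3)*(m + 1)*(m^3 - 5*m^2 - 8*m + 48) = (m - 4)*(m - 3)*(m + 1)*(m^2 - m - 12) = (m - 4)*(m - 3)*(m + 1)*(m + 3)*(m - 4)
(5) = (o + 2)*(o^2 - 16) = (o + 2)*(o + 4)*(o - 4)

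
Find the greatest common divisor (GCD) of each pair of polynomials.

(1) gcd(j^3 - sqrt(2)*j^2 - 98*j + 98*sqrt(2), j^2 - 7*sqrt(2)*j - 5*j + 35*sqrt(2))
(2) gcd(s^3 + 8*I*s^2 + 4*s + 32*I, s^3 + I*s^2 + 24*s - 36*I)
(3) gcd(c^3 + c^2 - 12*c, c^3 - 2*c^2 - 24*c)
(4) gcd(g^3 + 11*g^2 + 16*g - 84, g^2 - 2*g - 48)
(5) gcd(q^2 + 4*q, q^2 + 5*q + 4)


(1) = gcd((j - 7*sqrt(2))*(j - sqrt(2))*(j + 7*sqrt(2)), (j - 5)*(j - 7*sqrt(2))) = j - 7*sqrt(2)
(2) = s - 2*I
(3) = gcd(c*(c - 3)*(c + 4), c*(c - 6)*(c + 4)) = c^2 + 4*c
(4) = gcd((g - 2)*(g + 6)*(g + 7), (g - 8)*(g + 6)) = g + 6
(5) = q + 4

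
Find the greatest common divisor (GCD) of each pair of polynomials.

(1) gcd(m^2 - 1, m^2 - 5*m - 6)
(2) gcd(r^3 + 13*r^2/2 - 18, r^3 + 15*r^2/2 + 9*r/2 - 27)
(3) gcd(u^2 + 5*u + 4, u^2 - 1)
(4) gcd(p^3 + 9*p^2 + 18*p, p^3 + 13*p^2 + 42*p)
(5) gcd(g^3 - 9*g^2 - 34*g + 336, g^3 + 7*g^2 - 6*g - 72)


(1) = gcd((m - 1)*(m + 1), (m - 6)*(m + 1)) = m + 1
(2) = r^2 + 9*r/2 - 9
(3) = gcd((u + 1)*(u + 4), (u - 1)*(u + 1)) = u + 1
(4) = gcd(p*(p + 3)*(p + 6), p*(p + 6)*(p + 7)) = p^2 + 6*p
(5) = g + 6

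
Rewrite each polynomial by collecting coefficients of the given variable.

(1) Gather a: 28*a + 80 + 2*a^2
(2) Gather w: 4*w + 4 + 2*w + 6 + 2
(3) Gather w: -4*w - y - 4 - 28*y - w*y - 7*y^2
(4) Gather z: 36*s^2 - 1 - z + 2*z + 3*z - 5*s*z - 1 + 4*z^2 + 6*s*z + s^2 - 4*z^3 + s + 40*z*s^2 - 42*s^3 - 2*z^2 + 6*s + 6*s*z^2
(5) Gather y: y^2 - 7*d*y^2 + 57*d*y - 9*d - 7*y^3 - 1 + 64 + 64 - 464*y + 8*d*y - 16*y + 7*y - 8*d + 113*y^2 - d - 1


(1) = 2*a^2 + 28*a + 80
(2) = 6*w + 12
(3) = w*(-y - 4) - 7*y^2 - 29*y - 4
(4) = -42*s^3 + 37*s^2 + 7*s - 4*z^3 + z^2*(6*s + 2) + z*(40*s^2 + s + 4) - 2
(5) = -18*d - 7*y^3 + y^2*(114 - 7*d) + y*(65*d - 473) + 126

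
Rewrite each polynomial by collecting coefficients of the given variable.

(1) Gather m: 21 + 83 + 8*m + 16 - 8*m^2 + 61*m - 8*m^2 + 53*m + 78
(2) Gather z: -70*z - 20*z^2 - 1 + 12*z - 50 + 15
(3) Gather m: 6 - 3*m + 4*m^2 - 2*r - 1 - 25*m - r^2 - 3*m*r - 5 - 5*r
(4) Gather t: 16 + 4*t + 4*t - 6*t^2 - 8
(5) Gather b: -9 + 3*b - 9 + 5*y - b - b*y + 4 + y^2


(1) = -16*m^2 + 122*m + 198
(2) = -20*z^2 - 58*z - 36
(3) = 4*m^2 + m*(-3*r - 28) - r^2 - 7*r
(4) = -6*t^2 + 8*t + 8
(5) = b*(2 - y) + y^2 + 5*y - 14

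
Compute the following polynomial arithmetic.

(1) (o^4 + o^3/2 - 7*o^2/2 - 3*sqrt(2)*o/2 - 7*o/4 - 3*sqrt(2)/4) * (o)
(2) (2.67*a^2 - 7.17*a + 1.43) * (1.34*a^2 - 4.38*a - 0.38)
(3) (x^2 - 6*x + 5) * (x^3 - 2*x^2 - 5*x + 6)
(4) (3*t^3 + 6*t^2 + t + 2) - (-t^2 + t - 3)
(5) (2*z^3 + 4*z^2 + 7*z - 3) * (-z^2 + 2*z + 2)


(1) = o^5 + o^4/2 - 7*o^3/2 - 3*sqrt(2)*o^2/2 - 7*o^2/4 - 3*sqrt(2)*o/4
(2) = 3.5778*a^4 - 21.3024*a^3 + 32.3062*a^2 - 3.5388*a - 0.5434
(3) = x^5 - 8*x^4 + 12*x^3 + 26*x^2 - 61*x + 30
(4) = 3*t^3 + 7*t^2 + 5
(5) = -2*z^5 + 5*z^3 + 25*z^2 + 8*z - 6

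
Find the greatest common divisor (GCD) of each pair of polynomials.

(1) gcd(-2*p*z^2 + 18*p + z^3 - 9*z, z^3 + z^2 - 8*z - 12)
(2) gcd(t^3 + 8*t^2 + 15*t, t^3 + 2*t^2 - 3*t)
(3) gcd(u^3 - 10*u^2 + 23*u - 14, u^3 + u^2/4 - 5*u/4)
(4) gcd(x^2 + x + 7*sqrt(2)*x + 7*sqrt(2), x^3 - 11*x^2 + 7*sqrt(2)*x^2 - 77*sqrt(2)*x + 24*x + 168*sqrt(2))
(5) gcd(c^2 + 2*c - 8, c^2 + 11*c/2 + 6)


(1) = z - 3
(2) = t^2 + 3*t
(3) = gcd((u - 7)*(u - 2)*(u - 1), u*(u - 1)*(u + 5/4)) = u - 1
(4) = x + 7*sqrt(2)
(5) = gcd((c - 2)*(c + 4), (c + 3/2)*(c + 4)) = c + 4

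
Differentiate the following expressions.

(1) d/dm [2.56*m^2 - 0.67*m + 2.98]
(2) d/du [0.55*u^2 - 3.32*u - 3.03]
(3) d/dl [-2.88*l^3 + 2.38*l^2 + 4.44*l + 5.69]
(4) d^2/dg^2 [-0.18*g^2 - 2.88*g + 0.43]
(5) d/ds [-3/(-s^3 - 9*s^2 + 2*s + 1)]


(1) = 5.12*m - 0.67
(2) = 1.1*u - 3.32
(3) = -8.64*l^2 + 4.76*l + 4.44
(4) = -0.360000000000000
(5) = 3*(-3*s^2 - 18*s + 2)/(s^3 + 9*s^2 - 2*s - 1)^2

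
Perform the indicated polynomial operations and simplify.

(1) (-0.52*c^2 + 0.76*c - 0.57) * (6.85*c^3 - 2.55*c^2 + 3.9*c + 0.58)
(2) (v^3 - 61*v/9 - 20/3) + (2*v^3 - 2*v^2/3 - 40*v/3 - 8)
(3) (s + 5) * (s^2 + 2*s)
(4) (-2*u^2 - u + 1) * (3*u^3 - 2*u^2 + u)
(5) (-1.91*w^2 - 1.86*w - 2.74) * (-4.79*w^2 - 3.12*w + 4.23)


(1) = -3.562*c^5 + 6.532*c^4 - 7.8705*c^3 + 4.1159*c^2 - 1.7822*c - 0.3306
(2) = 3*v^3 - 2*v^2/3 - 181*v/9 - 44/3
(3) = s^3 + 7*s^2 + 10*s
(4) = -6*u^5 + u^4 + 3*u^3 - 3*u^2 + u
(5) = 9.1489*w^4 + 14.8686*w^3 + 10.8485*w^2 + 0.681*w - 11.5902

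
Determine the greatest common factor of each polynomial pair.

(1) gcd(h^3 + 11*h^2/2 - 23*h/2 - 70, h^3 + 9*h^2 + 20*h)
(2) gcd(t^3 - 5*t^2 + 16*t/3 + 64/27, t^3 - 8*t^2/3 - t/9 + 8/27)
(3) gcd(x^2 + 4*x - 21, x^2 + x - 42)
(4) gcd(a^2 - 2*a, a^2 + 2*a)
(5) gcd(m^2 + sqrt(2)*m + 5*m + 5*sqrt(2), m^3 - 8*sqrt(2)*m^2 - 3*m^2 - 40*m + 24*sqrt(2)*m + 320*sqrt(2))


(1) = h^2 + 9*h + 20
(2) = t^2 - 7*t/3 - 8/9
(3) = gcd((x - 3)*(x + 7), (x - 6)*(x + 7)) = x + 7
(4) = a
(5) = m + 5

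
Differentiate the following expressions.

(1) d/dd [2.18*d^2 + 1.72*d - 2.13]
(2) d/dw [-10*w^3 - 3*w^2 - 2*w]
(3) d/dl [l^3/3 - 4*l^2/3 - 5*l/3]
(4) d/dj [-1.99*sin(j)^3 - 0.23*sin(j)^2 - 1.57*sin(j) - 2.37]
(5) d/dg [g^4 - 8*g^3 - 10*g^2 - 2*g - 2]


(1) = 4.36*d + 1.72
(2) = -30*w^2 - 6*w - 2
(3) = l^2 - 8*l/3 - 5/3
(4) = (-0.46*sin(j) + 2.985*cos(2*j) - 4.555)*cos(j)
(5) = 4*g^3 - 24*g^2 - 20*g - 2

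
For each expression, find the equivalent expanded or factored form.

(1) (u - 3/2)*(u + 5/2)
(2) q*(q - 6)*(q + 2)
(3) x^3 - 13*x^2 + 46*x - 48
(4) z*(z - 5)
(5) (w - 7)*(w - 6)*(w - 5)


(1) = u^2 + u - 15/4
(2) = q^3 - 4*q^2 - 12*q
(3) = (x - 8)*(x - 3)*(x - 2)
(4) = z^2 - 5*z
(5) = w^3 - 18*w^2 + 107*w - 210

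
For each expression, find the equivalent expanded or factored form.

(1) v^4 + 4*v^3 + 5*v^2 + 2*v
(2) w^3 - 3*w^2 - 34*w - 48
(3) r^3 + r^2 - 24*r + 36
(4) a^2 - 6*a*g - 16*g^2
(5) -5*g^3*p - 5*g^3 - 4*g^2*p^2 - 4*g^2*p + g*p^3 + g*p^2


(1) = v*(v + 1)^2*(v + 2)
(2) = (w - 8)*(w + 2)*(w + 3)
(3) = (r - 3)*(r - 2)*(r + 6)
(4) = (a - 8*g)*(a + 2*g)
(5) = (-5*g + p)*(g + p)*(g*p + g)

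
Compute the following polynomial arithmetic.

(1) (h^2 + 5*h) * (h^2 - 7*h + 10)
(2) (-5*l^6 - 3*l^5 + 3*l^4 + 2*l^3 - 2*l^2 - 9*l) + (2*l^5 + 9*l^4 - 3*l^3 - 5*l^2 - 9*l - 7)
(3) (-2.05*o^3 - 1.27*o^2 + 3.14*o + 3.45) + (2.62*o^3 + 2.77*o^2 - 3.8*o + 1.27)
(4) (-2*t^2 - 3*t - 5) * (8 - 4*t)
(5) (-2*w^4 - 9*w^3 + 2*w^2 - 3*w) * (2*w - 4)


(1) = h^4 - 2*h^3 - 25*h^2 + 50*h
(2) = -5*l^6 - l^5 + 12*l^4 - l^3 - 7*l^2 - 18*l - 7
(3) = 0.57*o^3 + 1.5*o^2 - 0.66*o + 4.72
(4) = 8*t^3 - 4*t^2 - 4*t - 40
(5) = -4*w^5 - 10*w^4 + 40*w^3 - 14*w^2 + 12*w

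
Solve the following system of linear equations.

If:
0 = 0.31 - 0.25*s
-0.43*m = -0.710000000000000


Then:
m = 1.65
s = 1.24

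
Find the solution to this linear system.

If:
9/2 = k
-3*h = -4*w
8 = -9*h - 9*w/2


Then:
h = -64/99
k = 9/2
w = -16/33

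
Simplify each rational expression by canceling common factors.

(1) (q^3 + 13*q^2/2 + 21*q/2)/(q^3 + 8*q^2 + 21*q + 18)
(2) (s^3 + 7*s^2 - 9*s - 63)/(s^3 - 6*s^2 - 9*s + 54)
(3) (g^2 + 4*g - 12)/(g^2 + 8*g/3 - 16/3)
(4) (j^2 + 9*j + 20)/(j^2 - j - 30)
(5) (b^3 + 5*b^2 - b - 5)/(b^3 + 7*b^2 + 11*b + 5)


(1) = (2*q^2 + 7*q)/(2*q^2 + 10*q + 12)
(2) = (s + 7)/(s - 6)
(3) = (3*g^2 + 12*g - 36)/(3*g^2 + 8*g - 16)
(4) = (j + 4)/(j - 6)
(5) = (b - 1)/(b + 1)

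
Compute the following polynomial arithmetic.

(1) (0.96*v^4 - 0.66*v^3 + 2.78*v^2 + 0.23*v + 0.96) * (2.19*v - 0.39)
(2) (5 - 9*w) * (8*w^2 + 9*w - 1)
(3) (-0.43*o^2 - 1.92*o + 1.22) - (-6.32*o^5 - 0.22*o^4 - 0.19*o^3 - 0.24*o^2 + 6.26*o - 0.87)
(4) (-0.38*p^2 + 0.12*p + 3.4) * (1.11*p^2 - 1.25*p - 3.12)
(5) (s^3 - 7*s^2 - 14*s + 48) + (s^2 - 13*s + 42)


(1) = 2.1024*v^5 - 1.8198*v^4 + 6.3456*v^3 - 0.5805*v^2 + 2.0127*v - 0.3744
(2) = -72*w^3 - 41*w^2 + 54*w - 5
(3) = 6.32*o^5 + 0.22*o^4 + 0.19*o^3 - 0.19*o^2 - 8.18*o + 2.09
(4) = -0.4218*p^4 + 0.6082*p^3 + 4.8096*p^2 - 4.6244*p - 10.608
(5) = s^3 - 6*s^2 - 27*s + 90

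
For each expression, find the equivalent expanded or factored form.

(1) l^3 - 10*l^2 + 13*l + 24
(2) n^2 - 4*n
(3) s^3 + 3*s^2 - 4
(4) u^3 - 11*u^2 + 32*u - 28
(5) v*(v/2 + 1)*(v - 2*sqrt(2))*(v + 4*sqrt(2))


(1) = (l - 8)*(l - 3)*(l + 1)
(2) = n*(n - 4)
(3) = (s - 1)*(s + 2)^2
(4) = (u - 7)*(u - 2)^2
(5) = v^4/2 + v^3 + sqrt(2)*v^3 - 8*v^2 + 2*sqrt(2)*v^2 - 16*v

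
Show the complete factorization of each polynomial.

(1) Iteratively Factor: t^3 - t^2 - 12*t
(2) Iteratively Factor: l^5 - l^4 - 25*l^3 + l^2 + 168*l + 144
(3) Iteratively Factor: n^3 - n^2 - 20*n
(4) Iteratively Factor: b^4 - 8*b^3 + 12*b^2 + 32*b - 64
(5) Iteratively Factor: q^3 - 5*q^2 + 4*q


(1) = (t - 4)*(t^2 + 3*t) = (t - 4)*(t + 3)*(t)
(2) = (l + 3)*(l^4 - 4*l^3 - 13*l^2 + 40*l + 48) = (l - 4)*(l + 3)*(l^3 - 13*l - 12) = (l - 4)*(l + 3)^2*(l^2 - 3*l - 4) = (l - 4)^2*(l + 3)^2*(l + 1)
(3) = (n + 4)*(n^2 - 5*n) = (n - 5)*(n + 4)*(n)
(4) = (b - 2)*(b^3 - 6*b^2 + 32) = (b - 2)*(b + 2)*(b^2 - 8*b + 16) = (b - 4)*(b - 2)*(b + 2)*(b - 4)
(5) = (q - 1)*(q^2 - 4*q) = q*(q - 1)*(q - 4)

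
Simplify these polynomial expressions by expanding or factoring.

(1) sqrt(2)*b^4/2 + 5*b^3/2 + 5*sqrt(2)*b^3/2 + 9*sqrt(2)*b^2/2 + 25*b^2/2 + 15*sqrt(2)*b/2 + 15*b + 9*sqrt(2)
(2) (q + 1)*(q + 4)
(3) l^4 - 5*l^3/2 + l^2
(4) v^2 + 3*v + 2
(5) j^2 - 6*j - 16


(1) = (b + 3)*(b + sqrt(2))*(b + 3*sqrt(2)/2)*(sqrt(2)*b/2 + sqrt(2))
(2) = q^2 + 5*q + 4
(3) = l^2*(l - 2)*(l - 1/2)
(4) = (v + 1)*(v + 2)
(5) = (j - 8)*(j + 2)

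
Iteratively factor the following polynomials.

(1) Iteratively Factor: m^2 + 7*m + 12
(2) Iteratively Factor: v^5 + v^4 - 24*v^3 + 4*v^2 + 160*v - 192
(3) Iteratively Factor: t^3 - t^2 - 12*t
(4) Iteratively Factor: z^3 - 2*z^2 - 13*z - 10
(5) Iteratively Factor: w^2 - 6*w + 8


(1) = (m + 3)*(m + 4)
(2) = (v - 3)*(v^4 + 4*v^3 - 12*v^2 - 32*v + 64) = (v - 3)*(v - 2)*(v^3 + 6*v^2 - 32) = (v - 3)*(v - 2)*(v + 4)*(v^2 + 2*v - 8) = (v - 3)*(v - 2)^2*(v + 4)*(v + 4)
(3) = (t)*(t^2 - t - 12) = t*(t - 4)*(t + 3)
(4) = (z + 2)*(z^2 - 4*z - 5) = (z + 1)*(z + 2)*(z - 5)
(5) = (w - 2)*(w - 4)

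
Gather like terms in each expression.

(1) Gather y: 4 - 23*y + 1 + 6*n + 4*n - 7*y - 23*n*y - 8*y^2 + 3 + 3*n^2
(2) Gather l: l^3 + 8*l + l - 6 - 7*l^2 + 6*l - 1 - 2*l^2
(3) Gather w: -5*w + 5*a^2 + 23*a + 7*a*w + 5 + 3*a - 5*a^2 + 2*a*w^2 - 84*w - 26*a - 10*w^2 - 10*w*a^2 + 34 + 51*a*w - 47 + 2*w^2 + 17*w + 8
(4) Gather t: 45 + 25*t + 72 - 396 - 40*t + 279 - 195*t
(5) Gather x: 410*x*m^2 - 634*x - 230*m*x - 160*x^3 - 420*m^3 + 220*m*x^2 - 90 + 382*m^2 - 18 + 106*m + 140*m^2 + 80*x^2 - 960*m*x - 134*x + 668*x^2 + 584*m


(1) = 3*n^2 + 10*n - 8*y^2 + y*(-23*n - 30) + 8
(2) = l^3 - 9*l^2 + 15*l - 7
(3) = w^2*(2*a - 8) + w*(-10*a^2 + 58*a - 72)
(4) = -210*t
(5) = -420*m^3 + 522*m^2 + 690*m - 160*x^3 + x^2*(220*m + 748) + x*(410*m^2 - 1190*m - 768) - 108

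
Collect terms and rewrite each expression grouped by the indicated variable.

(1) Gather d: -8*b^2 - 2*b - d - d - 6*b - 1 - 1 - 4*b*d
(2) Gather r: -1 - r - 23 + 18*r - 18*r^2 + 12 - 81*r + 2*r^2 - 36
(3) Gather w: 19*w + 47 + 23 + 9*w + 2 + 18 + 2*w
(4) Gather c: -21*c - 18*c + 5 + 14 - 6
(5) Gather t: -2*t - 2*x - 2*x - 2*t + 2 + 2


(1) = -8*b^2 - 8*b + d*(-4*b - 2) - 2
(2) = -16*r^2 - 64*r - 48
(3) = 30*w + 90
(4) = 13 - 39*c
(5) = -4*t - 4*x + 4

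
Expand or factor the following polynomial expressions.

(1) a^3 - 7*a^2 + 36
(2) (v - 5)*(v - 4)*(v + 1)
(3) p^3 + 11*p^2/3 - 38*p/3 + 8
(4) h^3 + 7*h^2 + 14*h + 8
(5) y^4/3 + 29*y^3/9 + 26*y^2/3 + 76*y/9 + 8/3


(1) = (a - 6)*(a - 3)*(a + 2)
(2) = v^3 - 8*v^2 + 11*v + 20
(3) = (p - 4/3)*(p - 1)*(p + 6)
(4) = (h + 1)*(h + 2)*(h + 4)
(5) = (y/3 + 1/3)*(y + 2/3)*(y + 2)*(y + 6)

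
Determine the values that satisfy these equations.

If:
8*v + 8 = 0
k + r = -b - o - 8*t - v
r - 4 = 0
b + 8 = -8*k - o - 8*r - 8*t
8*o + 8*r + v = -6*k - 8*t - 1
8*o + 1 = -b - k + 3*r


Then:
b = 314/35
k = -37/7
o = 32/35
r = 4
t = -19/20
v = -1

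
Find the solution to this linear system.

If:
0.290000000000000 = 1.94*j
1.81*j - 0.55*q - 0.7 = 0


Then:
j = 0.15
q = -0.78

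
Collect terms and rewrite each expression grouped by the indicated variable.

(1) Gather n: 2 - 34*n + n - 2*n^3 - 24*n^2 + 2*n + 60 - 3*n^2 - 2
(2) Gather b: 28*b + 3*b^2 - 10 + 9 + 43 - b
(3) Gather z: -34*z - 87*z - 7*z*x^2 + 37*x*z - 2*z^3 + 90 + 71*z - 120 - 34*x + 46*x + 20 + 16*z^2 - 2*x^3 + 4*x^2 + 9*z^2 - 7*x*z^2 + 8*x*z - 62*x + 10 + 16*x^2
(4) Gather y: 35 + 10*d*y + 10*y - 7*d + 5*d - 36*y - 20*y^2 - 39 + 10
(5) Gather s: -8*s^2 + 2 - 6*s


(1) = -2*n^3 - 27*n^2 - 31*n + 60
(2) = 3*b^2 + 27*b + 42
(3) = -2*x^3 + 20*x^2 - 50*x - 2*z^3 + z^2*(25 - 7*x) + z*(-7*x^2 + 45*x - 50)
(4) = -2*d - 20*y^2 + y*(10*d - 26) + 6
(5) = -8*s^2 - 6*s + 2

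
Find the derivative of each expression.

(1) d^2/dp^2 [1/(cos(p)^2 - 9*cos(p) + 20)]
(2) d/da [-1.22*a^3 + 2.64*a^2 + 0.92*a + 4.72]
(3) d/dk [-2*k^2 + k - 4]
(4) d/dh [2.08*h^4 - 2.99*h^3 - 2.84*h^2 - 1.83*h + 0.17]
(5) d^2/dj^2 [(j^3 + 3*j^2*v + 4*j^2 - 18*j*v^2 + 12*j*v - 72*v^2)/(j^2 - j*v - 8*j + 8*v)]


(1) = (-4*sin(p)^4 + 3*sin(p)^2 - 855*cos(p)/4 + 27*cos(3*p)/4 + 123)/((cos(p) - 5)^3*(cos(p) - 4)^3)
(2) = -3.66*a^2 + 5.28*a + 0.92
(3) = 1 - 4*k
(4) = 8.32*h^3 - 8.97*h^2 - 5.68*h - 1.83
(5) = 2*((-2*j + v + 8)^2*(j^3 + 3*j^2*v + 4*j^2 - 18*j*v^2 + 12*j*v - 72*v^2) + (3*j + 3*v + 4)*(j^2 - j*v - 8*j + 8*v)^2 + (j^2 - j*v - 8*j + 8*v)*(-j^3 - 3*j^2*v - 4*j^2 + 18*j*v^2 - 12*j*v + 72*v^2 + (-2*j + v + 8)*(3*j^2 + 6*j*v + 8*j - 18*v^2 + 12*v)))/(j^2 - j*v - 8*j + 8*v)^3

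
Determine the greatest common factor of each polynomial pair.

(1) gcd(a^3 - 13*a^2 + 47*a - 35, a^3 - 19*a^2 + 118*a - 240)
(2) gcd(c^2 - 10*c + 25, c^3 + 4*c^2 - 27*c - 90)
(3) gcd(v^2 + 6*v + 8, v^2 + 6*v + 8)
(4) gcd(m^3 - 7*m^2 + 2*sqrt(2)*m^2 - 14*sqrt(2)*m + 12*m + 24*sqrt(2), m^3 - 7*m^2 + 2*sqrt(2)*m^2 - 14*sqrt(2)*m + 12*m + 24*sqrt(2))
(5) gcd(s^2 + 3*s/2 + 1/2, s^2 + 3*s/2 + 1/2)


(1) = a - 5
(2) = gcd((c - 5)^2, (c - 5)*(c + 3)*(c + 6)) = c - 5
(3) = gcd((v + 2)*(v + 4), (v + 2)*(v + 4)) = v^2 + 6*v + 8
(4) = gcd((m - 4)*(m - 3)*(m + 2*sqrt(2)), (m - 4)*(m - 3)*(m + 2*sqrt(2))) = m^3 + m^2*(-7 + 2*sqrt(2)) + m*(12 - 14*sqrt(2)) + 24*sqrt(2)
(5) = gcd((s + 1/2)*(s + 1), (s + 1/2)*(s + 1)) = s^2 + 3*s/2 + 1/2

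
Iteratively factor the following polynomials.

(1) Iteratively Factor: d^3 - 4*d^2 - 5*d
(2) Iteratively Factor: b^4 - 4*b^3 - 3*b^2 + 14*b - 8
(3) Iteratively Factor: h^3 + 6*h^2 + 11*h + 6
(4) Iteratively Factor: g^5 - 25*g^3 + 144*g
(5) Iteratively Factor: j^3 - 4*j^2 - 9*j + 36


(1) = (d)*(d^2 - 4*d - 5) = d*(d - 5)*(d + 1)
(2) = (b + 2)*(b^3 - 6*b^2 + 9*b - 4) = (b - 1)*(b + 2)*(b^2 - 5*b + 4) = (b - 1)^2*(b + 2)*(b - 4)
(3) = (h + 2)*(h^2 + 4*h + 3) = (h + 1)*(h + 2)*(h + 3)
(4) = (g - 3)*(g^4 + 3*g^3 - 16*g^2 - 48*g) = (g - 3)*(g + 4)*(g^3 - g^2 - 12*g) = g*(g - 3)*(g + 4)*(g^2 - g - 12) = g*(g - 4)*(g - 3)*(g + 4)*(g + 3)
(5) = (j + 3)*(j^2 - 7*j + 12) = (j - 4)*(j + 3)*(j - 3)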